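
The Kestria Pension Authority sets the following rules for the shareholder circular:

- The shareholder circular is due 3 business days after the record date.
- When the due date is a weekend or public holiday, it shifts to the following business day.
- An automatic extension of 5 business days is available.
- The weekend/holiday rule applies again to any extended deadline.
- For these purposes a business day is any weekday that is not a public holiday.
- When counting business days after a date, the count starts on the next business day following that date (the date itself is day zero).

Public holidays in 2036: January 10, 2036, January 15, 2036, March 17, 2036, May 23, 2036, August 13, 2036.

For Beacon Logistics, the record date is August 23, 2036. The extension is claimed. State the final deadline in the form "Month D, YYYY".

September 3, 2036

3 business days after August 23, 2036, excluding weekends and holidays, is August 27, 2036.
August 27, 2036 falls on a Wednesday, which is a business day, so no adjustment is needed.
The 5-business-day extension runs from August 27, 2036 to September 3, 2036.
September 3, 2036 is a Wednesday and not a listed holiday, so it stands.
Deadline: September 3, 2036.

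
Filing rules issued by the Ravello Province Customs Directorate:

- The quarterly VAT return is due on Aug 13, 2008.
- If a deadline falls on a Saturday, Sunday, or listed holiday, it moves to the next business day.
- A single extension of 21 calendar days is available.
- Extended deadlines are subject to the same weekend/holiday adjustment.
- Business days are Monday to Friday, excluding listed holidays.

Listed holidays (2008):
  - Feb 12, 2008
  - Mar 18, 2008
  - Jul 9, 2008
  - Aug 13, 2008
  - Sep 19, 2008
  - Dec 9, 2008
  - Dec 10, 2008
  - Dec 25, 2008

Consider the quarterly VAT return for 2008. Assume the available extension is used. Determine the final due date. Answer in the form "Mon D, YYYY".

The statutory due date is Aug 13, 2008.
Because Aug 13, 2008 is a listed holiday, the deadline becomes Aug 14, 2008 (Thursday).
The 21-calendar-day extension moves the deadline from Aug 14, 2008 to Sep 4, 2008.
Sep 4, 2008 is a Thursday and not a listed holiday, so it stands.
So the filing is due Sep 4, 2008.

Sep 4, 2008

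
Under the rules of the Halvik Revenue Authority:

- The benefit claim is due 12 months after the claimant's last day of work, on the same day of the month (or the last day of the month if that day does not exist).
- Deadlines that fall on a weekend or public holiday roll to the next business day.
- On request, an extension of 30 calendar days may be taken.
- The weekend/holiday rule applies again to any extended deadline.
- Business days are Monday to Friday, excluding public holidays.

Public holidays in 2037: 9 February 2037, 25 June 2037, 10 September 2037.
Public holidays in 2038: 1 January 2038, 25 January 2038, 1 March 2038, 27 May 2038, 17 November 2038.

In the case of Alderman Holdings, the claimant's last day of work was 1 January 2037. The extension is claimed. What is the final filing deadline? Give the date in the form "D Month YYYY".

12 months after 1 January 2037, on the same day of the month, is 1 January 2038.
Because 1 January 2038 is a listed holiday, the deadline becomes 4 January 2038 (Monday).
Add the 30 calendar-day extension to 4 January 2038: 3 February 2038.
3 February 2038 is a Wednesday and not a listed holiday, so it stands.
The final due date is 3 February 2038.

3 February 2038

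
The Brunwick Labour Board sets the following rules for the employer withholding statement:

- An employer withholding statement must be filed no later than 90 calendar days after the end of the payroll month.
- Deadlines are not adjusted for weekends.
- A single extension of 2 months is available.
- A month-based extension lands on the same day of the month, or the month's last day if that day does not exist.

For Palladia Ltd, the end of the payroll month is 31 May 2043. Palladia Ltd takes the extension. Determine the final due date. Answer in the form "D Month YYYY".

From 31 May 2043, 90 calendar days later is 29 August 2043.
29 August 2043 falls on a Saturday. The rules make no weekend/holiday allowance, so it remains 29 August 2043.
Applying the 2 months extension: 2 months after 29 August 2043 is 29 October 2043.
No adjustment is made for weekends or holidays, so 29 October 2043 stands.
Deadline: 29 October 2043.

29 October 2043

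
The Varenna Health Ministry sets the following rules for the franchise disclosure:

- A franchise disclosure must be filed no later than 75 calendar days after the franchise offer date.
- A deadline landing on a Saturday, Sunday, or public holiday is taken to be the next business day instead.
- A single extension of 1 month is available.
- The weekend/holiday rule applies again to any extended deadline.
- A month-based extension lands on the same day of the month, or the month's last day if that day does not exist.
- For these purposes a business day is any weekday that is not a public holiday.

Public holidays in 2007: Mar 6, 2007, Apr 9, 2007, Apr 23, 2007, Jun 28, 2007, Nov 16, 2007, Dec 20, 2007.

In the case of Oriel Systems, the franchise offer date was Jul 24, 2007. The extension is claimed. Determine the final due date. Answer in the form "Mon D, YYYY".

Nov 8, 2007

From Jul 24, 2007, 75 calendar days later is Oct 7, 2007.
Oct 7, 2007 is a Sunday, so it moves to the next business day, Oct 8, 2007 (Monday).
Add 1 month to Oct 8, 2007: Nov 8, 2007.
Nov 8, 2007 falls on a Thursday, which is a business day, so no adjustment is needed.
Final deadline: Nov 8, 2007.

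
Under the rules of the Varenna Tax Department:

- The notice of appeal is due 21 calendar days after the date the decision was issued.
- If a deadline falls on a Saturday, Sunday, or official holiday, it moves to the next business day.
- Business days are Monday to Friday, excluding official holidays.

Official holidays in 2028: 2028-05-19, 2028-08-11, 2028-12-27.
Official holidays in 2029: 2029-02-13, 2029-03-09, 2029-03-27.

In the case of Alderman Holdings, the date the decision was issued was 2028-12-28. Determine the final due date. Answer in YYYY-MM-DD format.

Adding 21 calendar days to 2028-12-28 gives 2029-01-18.
2029-01-18 (Thursday) is already a business day.
Deadline: 2029-01-18.

2029-01-18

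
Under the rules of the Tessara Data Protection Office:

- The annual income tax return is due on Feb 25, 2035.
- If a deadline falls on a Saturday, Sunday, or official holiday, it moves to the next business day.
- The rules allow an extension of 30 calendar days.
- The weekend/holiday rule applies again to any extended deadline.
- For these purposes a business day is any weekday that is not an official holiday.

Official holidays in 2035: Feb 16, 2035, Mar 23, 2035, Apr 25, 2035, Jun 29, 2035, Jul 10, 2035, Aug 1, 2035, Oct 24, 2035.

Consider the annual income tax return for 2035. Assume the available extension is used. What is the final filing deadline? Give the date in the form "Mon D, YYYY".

Mar 28, 2035

The statutory due date is Feb 25, 2035.
Feb 25, 2035 falls on a Sunday. Rolling to the next business day gives Feb 26, 2035, a Monday.
Add the 30 calendar-day extension to Feb 26, 2035: Mar 28, 2035.
Since Mar 28, 2035 is a Wednesday and not a holiday, the date is unchanged.
Final deadline: Mar 28, 2035.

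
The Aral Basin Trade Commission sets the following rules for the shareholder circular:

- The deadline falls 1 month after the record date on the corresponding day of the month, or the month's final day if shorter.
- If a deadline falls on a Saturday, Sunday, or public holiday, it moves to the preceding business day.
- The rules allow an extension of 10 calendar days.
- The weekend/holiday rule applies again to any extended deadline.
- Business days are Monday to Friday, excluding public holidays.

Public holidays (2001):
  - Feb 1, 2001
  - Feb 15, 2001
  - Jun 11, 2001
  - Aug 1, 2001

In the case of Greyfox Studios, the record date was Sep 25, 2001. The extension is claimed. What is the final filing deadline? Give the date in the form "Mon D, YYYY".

Nov 2, 2001

1 month after Sep 25, 2001, on the same day of the month, is Oct 25, 2001.
Since Oct 25, 2001 is a Thursday and not a holiday, the date is unchanged.
Applying the 10-calendar-day extension: Oct 25, 2001 + 10 days = Nov 4, 2001.
Nov 4, 2001 is a Sunday; the preceding business day is Nov 2, 2001 (Friday).
Final deadline: Nov 2, 2001.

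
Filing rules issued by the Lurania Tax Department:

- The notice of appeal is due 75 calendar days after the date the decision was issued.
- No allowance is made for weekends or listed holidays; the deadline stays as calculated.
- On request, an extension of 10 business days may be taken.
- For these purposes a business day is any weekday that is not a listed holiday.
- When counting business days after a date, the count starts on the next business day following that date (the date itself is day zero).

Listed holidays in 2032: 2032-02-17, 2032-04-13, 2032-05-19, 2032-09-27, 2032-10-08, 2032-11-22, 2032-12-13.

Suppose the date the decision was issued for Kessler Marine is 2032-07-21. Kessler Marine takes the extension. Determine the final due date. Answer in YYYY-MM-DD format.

2032-10-19

Trigger date 2032-07-21 + 75 calendar days = 2032-10-04.
2032-10-04 is a Monday; no weekend or holiday adjustment applies.
Counting 10 further business days from 2032-10-04 reaches 2032-10-19.
No adjustment is made for weekends or holidays, so 2032-10-19 stands.
The final due date is 2032-10-19.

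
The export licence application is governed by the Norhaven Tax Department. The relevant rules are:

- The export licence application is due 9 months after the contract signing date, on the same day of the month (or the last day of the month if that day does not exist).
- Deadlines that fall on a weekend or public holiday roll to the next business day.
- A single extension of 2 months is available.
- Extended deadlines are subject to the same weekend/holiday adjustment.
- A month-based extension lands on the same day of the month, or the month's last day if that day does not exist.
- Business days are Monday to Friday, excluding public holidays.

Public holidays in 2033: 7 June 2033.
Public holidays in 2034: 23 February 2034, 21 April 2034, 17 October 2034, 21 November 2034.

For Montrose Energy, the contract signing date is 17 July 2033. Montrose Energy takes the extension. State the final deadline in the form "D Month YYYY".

9 months from 17 July 2033 is 17 April 2034.
17 April 2034 falls on a Monday, which is a business day, so no adjustment is needed.
The 2 months extension carries 17 April 2034 to 17 June 2034.
Because 17 June 2034 is a Saturday, the deadline becomes 19 June 2034 (Monday).
The final due date is 19 June 2034.

19 June 2034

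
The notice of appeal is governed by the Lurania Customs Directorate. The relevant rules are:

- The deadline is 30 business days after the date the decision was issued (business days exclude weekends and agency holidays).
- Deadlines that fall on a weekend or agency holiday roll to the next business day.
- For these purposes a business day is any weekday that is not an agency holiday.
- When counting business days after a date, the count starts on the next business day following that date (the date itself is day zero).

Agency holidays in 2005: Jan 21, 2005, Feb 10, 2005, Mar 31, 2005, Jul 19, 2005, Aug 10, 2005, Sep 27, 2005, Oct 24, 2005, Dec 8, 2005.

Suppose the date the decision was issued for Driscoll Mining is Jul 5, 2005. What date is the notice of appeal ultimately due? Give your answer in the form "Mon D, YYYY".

30 business days after Jul 5, 2005, excluding weekends and holidays, is Aug 18, 2005.
Aug 18, 2005 is a Thursday and not a listed holiday, so it stands.
Deadline: Aug 18, 2005.

Aug 18, 2005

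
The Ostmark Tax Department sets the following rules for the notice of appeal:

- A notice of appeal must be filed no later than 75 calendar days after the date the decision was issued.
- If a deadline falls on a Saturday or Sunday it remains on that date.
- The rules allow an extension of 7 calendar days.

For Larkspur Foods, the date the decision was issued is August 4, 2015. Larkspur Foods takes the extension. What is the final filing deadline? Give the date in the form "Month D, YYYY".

October 25, 2015

Trigger date August 4, 2015 + 75 calendar days = October 18, 2015.
October 18, 2015 falls on a Sunday. The rules make no weekend/holiday allowance, so it remains October 18, 2015.
The 7-calendar-day extension moves the deadline from October 18, 2015 to October 25, 2015.
October 25, 2015 falls on a Sunday. The rules make no weekend/holiday allowance, so it remains October 25, 2015.
Final deadline: October 25, 2015.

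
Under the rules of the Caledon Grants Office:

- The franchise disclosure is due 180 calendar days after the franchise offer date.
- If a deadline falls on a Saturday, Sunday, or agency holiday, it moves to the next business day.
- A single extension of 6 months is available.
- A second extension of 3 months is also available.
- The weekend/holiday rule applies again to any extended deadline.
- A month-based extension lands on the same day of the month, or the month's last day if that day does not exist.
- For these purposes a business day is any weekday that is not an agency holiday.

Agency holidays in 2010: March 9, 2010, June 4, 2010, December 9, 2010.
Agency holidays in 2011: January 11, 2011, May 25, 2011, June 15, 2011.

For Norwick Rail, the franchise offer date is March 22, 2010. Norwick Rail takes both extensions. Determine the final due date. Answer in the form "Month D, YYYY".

June 21, 2011

Trigger date March 22, 2010 + 180 calendar days = September 18, 2010.
September 18, 2010 is a Saturday, so it moves to the next business day, September 20, 2010 (Monday).
Applying the 6 months extension: 6 months after September 20, 2010 is March 20, 2011.
March 20, 2011 falls on a Sunday. Rolling to the next business day gives March 21, 2011, a Monday.
The 3 months extension carries March 21, 2011 to June 21, 2011.
June 21, 2011 (Tuesday) is already a business day.
So the filing is due June 21, 2011.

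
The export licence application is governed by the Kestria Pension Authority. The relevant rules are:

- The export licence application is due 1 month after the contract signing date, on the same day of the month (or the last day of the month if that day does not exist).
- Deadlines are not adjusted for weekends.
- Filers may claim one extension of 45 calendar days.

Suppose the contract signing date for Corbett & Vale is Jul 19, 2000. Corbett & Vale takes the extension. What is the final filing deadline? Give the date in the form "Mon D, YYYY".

Oct 3, 2000

Moving 1 month forward from Jul 19, 2000 on the corresponding day gives Aug 19, 2000.
No adjustment is made for weekends or holidays, so Aug 19, 2000 stands.
The 45-calendar-day extension moves the deadline from Aug 19, 2000 to Oct 3, 2000.
Oct 3, 2000 is a Tuesday; no weekend or holiday adjustment applies.
Final deadline: Oct 3, 2000.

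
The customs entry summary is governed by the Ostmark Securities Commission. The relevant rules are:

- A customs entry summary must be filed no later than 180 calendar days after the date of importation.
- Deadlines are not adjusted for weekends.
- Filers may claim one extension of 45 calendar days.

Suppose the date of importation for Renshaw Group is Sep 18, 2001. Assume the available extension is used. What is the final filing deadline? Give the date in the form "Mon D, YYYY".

Trigger date Sep 18, 2001 + 180 calendar days = Mar 17, 2002.
No adjustment is made for weekends or holidays, so Mar 17, 2002 stands.
Applying the 45-calendar-day extension: Mar 17, 2002 + 45 days = May 1, 2002.
No adjustment is made for weekends or holidays, so May 1, 2002 stands.
Deadline: May 1, 2002.

May 1, 2002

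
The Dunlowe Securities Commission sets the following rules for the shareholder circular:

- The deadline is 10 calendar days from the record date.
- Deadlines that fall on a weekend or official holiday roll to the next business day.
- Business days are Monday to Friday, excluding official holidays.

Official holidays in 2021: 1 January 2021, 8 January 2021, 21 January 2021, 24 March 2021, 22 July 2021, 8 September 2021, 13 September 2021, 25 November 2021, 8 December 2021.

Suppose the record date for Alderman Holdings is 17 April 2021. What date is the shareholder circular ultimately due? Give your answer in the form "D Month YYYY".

27 April 2021

From 17 April 2021, 10 calendar days later is 27 April 2021.
27 April 2021 falls on a Tuesday, which is a business day, so no adjustment is needed.
So the filing is due 27 April 2021.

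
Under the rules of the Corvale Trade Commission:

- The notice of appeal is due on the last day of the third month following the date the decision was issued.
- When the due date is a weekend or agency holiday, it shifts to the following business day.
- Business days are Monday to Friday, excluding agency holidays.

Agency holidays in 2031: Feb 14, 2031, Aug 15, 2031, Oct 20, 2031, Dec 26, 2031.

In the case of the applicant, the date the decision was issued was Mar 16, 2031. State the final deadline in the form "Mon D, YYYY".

The third month after Mar 16, 2031 is June 2031, whose last day is Jun 30, 2031.
Jun 30, 2031 is a Monday and not a listed holiday, so it stands.
The final due date is Jun 30, 2031.

Jun 30, 2031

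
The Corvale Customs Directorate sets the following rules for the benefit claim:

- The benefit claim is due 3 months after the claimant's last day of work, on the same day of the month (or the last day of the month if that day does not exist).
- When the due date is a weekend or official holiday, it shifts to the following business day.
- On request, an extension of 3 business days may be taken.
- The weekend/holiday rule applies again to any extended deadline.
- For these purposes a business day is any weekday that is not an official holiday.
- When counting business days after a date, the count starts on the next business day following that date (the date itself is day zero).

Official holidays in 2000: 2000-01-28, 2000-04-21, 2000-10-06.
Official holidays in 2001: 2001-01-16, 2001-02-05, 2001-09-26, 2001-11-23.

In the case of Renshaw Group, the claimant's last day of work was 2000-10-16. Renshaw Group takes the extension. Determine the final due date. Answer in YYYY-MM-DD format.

3 months after 2000-10-16, on the same day of the month, is 2001-01-16.
2001-01-16 falls on a listed holiday. Rolling to the next business day gives 2001-01-17, a Wednesday.
Counting 3 further business days from 2001-01-17 reaches 2001-01-22.
2001-01-22 falls on a Monday, which is a business day, so no adjustment is needed.
Final deadline: 2001-01-22.

2001-01-22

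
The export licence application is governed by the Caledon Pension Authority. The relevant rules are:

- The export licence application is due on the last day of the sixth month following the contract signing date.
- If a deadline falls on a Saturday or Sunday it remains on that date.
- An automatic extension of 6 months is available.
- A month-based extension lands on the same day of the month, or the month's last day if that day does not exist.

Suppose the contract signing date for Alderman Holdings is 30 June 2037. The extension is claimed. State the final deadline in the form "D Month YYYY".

6 months after 30 June 2037 is December 2037; that month ends on 31 December 2037.
No adjustment is made for weekends or holidays, so 31 December 2037 stands.
Applying the 6 months extension: 6 months after 31 December 2037 is 30 June 2038 (day 31 does not exist in June, so the month's last day is used).
30 June 2038 is a Wednesday; no weekend or holiday adjustment applies.
Final deadline: 30 June 2038.

30 June 2038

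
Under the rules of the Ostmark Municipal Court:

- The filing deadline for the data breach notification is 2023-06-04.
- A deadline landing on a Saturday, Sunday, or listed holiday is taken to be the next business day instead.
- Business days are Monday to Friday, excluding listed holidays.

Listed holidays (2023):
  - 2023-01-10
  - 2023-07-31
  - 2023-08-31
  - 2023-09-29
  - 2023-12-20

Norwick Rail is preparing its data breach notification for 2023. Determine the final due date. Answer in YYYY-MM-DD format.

The stated deadline is 2023-06-04.
2023-06-04 falls on a Sunday. Rolling to the next business day gives 2023-06-05, a Monday.
So the filing is due 2023-06-05.

2023-06-05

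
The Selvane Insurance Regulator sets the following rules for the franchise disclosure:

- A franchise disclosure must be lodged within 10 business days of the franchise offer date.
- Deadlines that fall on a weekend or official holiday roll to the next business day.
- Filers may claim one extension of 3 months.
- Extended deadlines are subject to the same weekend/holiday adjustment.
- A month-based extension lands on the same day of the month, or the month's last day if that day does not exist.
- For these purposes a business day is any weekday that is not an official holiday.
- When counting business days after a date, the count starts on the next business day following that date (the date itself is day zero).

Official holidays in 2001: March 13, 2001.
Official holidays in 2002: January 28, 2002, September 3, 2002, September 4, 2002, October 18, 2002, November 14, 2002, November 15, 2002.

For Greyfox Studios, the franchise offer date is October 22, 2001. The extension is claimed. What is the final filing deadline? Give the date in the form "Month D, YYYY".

February 5, 2002

Counting 10 business days after October 22, 2001 (skipping weekends and listed holidays) reaches November 5, 2001.
Since November 5, 2001 is a Monday and not a holiday, the date is unchanged.
The 3 months extension carries November 5, 2001 to February 5, 2002.
February 5, 2002 falls on a Tuesday, which is a business day, so no adjustment is needed.
The final due date is February 5, 2002.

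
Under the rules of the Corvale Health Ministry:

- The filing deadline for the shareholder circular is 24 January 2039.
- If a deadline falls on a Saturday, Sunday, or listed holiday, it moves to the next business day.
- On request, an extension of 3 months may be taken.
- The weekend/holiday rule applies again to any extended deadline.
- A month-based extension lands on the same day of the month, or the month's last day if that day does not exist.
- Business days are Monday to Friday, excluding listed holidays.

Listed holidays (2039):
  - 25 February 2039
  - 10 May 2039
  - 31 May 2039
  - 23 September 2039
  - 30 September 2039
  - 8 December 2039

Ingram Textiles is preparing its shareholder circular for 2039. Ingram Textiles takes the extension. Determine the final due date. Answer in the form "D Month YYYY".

The stated deadline is 24 January 2039.
24 January 2039 falls on a Monday, which is a business day, so no adjustment is needed.
Add 3 months to 24 January 2039: 24 April 2039.
24 April 2039 is a Sunday; the next business day is 25 April 2039 (Monday).
Deadline: 25 April 2039.

25 April 2039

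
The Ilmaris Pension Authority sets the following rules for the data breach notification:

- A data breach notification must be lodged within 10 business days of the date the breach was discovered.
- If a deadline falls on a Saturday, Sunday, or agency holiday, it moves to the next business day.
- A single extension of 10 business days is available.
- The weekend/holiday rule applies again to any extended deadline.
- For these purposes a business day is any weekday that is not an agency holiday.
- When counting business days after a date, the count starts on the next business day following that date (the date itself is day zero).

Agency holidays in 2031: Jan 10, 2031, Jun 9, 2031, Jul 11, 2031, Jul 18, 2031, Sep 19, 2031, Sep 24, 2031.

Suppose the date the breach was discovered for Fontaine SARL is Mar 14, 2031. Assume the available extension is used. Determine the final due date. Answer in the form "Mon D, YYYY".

Apr 11, 2031

10 business days after Mar 14, 2031, excluding weekends and holidays, is Mar 28, 2031.
Mar 28, 2031 falls on a Friday, which is a business day, so no adjustment is needed.
Counting 10 further business days from Mar 28, 2031 reaches Apr 11, 2031.
Since Apr 11, 2031 is a Friday and not a holiday, the date is unchanged.
Deadline: Apr 11, 2031.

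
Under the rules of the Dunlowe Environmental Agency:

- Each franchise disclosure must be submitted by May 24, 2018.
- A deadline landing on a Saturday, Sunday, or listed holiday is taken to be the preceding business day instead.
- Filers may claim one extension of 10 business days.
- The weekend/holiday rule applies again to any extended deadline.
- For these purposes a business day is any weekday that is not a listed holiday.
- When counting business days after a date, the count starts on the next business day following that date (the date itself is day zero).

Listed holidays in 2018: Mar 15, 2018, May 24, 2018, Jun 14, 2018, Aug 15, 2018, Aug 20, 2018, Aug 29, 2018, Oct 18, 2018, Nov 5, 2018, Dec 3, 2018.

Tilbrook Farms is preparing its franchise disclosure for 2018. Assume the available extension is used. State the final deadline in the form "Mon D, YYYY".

Jun 7, 2018

The statutory due date is May 24, 2018.
May 24, 2018 is a listed holiday; the preceding business day is May 23, 2018 (Wednesday).
The 10-business-day extension runs from May 23, 2018 to Jun 7, 2018.
Jun 7, 2018 is a Thursday and not a listed holiday, so it stands.
So the filing is due Jun 7, 2018.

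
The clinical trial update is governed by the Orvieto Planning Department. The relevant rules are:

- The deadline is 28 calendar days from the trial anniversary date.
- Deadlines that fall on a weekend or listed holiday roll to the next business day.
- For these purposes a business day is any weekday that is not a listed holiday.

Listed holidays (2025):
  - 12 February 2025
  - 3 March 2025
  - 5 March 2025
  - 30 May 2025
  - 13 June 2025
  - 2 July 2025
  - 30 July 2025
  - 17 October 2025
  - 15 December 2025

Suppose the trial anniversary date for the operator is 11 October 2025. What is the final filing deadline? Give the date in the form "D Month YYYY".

Adding 28 calendar days to 11 October 2025 gives 8 November 2025.
Because 8 November 2025 is a Saturday, the deadline becomes 10 November 2025 (Monday).
So the filing is due 10 November 2025.

10 November 2025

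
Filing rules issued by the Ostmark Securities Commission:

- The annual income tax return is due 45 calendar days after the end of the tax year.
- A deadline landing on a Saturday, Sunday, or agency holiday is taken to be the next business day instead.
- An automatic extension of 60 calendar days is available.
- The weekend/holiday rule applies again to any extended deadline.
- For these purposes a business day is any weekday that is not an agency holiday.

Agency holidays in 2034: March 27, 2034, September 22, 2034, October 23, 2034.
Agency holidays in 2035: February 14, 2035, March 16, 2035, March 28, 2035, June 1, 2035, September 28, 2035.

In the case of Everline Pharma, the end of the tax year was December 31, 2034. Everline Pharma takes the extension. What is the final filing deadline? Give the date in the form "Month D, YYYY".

April 16, 2035

Adding 45 calendar days to December 31, 2034 gives February 14, 2035.
February 14, 2035 is a listed holiday; the next business day is February 15, 2035 (Thursday).
Applying the 60-calendar-day extension: February 15, 2035 + 60 days = April 16, 2035.
Since April 16, 2035 is a Monday and not a holiday, the date is unchanged.
Final deadline: April 16, 2035.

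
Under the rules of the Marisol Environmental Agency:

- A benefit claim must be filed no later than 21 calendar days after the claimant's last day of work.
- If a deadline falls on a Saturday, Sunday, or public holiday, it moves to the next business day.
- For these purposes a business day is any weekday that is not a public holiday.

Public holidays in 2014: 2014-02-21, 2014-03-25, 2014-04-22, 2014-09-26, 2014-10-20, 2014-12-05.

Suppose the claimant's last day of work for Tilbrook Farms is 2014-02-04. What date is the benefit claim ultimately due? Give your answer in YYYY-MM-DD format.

2014-02-25

From 2014-02-04, 21 calendar days later is 2014-02-25.
2014-02-25 is a Tuesday and not a listed holiday, so it stands.
Deadline: 2014-02-25.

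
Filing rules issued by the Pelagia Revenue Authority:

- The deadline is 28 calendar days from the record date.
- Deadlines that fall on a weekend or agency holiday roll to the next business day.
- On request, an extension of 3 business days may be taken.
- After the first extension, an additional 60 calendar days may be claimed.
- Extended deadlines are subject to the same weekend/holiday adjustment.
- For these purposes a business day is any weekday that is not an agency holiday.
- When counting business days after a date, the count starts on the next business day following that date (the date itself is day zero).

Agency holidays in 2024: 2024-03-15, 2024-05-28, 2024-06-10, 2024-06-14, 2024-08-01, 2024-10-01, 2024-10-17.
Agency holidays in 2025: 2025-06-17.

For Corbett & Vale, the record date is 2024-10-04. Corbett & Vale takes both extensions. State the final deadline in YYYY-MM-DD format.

From 2024-10-04, 28 calendar days later is 2024-11-01.
Since 2024-11-01 is a Friday and not a holiday, the date is unchanged.
The 3-business-day extension runs from 2024-11-01 to 2024-11-06.
2024-11-06 (Wednesday) is already a business day.
With the 60-day extension, 2024-11-06 becomes 2025-01-05.
2025-01-05 is a Sunday; the next business day is 2025-01-06 (Monday).
Deadline: 2025-01-06.

2025-01-06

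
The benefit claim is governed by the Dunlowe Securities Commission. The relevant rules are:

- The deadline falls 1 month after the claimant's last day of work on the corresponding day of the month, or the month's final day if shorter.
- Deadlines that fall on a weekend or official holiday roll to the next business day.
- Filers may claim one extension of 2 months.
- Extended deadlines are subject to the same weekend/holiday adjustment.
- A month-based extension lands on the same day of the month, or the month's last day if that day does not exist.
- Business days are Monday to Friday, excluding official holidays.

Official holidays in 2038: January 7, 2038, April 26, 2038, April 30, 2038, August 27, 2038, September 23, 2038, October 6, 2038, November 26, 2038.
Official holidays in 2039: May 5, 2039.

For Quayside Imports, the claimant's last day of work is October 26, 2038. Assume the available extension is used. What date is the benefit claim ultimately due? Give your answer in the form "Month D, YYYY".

January 31, 2039

1 month after October 26, 2038, on the same day of the month, is November 26, 2038.
Because November 26, 2038 is a listed holiday, the deadline becomes November 29, 2038 (Monday).
The 2 months extension carries November 29, 2038 to January 29, 2039.
January 29, 2039 is a Saturday; the next business day is January 31, 2039 (Monday).
So the filing is due January 31, 2039.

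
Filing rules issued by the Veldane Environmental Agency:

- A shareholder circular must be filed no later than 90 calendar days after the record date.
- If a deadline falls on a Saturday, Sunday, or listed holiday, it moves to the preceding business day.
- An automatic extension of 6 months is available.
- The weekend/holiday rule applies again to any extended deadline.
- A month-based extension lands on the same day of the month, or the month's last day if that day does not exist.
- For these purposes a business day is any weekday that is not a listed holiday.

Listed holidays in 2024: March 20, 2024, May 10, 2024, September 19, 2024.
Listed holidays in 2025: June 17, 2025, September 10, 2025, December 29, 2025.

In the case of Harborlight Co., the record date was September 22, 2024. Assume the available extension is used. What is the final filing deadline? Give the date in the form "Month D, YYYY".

Trigger date September 22, 2024 + 90 calendar days = December 21, 2024.
December 21, 2024 is a Saturday; the preceding business day is December 20, 2024 (Friday).
Add 6 months to December 20, 2024: June 20, 2025.
June 20, 2025 (Friday) is already a business day.
Final deadline: June 20, 2025.

June 20, 2025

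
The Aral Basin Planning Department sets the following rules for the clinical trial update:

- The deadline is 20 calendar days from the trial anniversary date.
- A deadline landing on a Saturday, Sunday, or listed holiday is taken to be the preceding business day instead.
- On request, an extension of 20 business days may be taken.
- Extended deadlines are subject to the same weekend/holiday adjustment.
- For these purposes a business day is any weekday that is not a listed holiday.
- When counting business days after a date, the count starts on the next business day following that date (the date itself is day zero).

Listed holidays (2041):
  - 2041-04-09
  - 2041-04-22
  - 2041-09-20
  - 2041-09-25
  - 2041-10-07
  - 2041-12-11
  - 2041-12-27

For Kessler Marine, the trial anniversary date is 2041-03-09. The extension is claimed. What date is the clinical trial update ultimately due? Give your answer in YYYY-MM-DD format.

2041-04-30

Trigger date 2041-03-09 + 20 calendar days = 2041-03-29.
Since 2041-03-29 is a Friday and not a holiday, the date is unchanged.
Applying the 20-business-day extension: 20 business days after 2041-03-29 is 2041-04-30.
2041-04-30 is a Tuesday and not a listed holiday, so it stands.
So the filing is due 2041-04-30.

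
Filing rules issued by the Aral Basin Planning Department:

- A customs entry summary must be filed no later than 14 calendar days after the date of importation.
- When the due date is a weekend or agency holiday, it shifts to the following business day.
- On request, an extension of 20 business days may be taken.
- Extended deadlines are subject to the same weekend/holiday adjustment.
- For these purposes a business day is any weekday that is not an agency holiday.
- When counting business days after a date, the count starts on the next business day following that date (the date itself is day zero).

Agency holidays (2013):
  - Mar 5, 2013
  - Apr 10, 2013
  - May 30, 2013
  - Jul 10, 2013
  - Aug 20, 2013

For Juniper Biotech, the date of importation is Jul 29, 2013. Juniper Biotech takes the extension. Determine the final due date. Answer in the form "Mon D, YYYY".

From Jul 29, 2013, 14 calendar days later is Aug 12, 2013.
Aug 12, 2013 (Monday) is already a business day.
The 20-business-day extension runs from Aug 12, 2013 to Sep 10, 2013.
Since Sep 10, 2013 is a Tuesday and not a holiday, the date is unchanged.
The final due date is Sep 10, 2013.

Sep 10, 2013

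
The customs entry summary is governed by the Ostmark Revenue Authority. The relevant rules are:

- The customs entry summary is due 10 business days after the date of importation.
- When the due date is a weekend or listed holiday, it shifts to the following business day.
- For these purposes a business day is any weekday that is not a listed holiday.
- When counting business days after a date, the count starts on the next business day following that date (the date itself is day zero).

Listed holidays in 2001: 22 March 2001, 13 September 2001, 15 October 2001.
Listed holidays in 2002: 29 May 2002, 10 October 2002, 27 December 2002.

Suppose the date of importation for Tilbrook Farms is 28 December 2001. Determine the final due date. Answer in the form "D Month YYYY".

10 business days after 28 December 2001, excluding weekends and holidays, is 11 January 2002.
11 January 2002 (Friday) is already a business day.
Deadline: 11 January 2002.

11 January 2002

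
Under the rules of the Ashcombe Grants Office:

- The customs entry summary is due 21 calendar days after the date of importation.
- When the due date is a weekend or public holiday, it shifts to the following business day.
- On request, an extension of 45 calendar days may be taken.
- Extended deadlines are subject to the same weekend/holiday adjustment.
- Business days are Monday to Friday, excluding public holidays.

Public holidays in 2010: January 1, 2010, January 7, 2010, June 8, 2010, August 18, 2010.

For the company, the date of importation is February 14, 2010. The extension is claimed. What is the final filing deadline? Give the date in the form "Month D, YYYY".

Trigger date February 14, 2010 + 21 calendar days = March 7, 2010.
March 7, 2010 is a Sunday; the next business day is March 8, 2010 (Monday).
With the 45-day extension, March 8, 2010 becomes April 22, 2010.
April 22, 2010 (Thursday) is already a business day.
Deadline: April 22, 2010.

April 22, 2010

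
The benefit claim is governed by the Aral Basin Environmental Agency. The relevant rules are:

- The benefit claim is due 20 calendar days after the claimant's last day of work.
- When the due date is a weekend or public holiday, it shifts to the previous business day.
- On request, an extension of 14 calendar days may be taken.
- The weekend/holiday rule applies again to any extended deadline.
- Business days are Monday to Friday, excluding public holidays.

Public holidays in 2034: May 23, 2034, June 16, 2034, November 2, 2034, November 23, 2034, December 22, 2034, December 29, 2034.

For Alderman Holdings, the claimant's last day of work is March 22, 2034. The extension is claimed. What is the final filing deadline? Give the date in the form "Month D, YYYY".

20 calendar days after March 22, 2034 is April 11, 2034.
April 11, 2034 is a Tuesday and not a listed holiday, so it stands.
The 14-calendar-day extension moves the deadline from April 11, 2034 to April 25, 2034.
April 25, 2034 (Tuesday) is already a business day.
Final deadline: April 25, 2034.

April 25, 2034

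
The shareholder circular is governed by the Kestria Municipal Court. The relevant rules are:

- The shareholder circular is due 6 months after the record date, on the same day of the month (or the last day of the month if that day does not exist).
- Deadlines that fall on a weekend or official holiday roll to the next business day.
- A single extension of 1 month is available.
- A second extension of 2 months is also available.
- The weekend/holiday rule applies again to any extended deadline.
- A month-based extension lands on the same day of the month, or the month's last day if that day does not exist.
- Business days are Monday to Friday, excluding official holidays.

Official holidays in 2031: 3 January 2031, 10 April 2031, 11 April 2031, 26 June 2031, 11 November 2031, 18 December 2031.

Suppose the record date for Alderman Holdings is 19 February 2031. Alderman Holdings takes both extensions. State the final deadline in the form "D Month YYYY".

19 November 2031

6 months from 19 February 2031 is 19 August 2031.
19 August 2031 (Tuesday) is already a business day.
Applying the 1 month extension: 1 month after 19 August 2031 is 19 September 2031.
Since 19 September 2031 is a Friday and not a holiday, the date is unchanged.
Add 2 months to 19 September 2031: 19 November 2031.
Since 19 November 2031 is a Wednesday and not a holiday, the date is unchanged.
Deadline: 19 November 2031.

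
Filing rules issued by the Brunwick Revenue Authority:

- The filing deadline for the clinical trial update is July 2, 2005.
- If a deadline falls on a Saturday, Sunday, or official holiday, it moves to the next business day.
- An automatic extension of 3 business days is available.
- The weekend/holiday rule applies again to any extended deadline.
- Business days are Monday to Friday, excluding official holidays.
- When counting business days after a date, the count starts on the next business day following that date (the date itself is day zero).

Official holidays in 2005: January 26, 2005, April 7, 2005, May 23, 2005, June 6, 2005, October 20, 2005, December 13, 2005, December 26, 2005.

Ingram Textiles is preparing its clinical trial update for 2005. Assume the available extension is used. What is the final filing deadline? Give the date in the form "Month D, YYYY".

Start from the fixed due date, July 2, 2005.
Because July 2, 2005 is a Saturday, the deadline becomes July 4, 2005 (Monday).
The 3-business-day extension runs from July 4, 2005 to July 7, 2005.
July 7, 2005 (Thursday) is already a business day.
So the filing is due July 7, 2005.

July 7, 2005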